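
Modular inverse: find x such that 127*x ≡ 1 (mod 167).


Use the extended Euclidean algorithm on (167, 127); each row r = 167*s + 127*t:
r=167, s=1, t=0
r=127, s=0, t=1
q=1: r=40, s=1, t=-1   [167*(1) + 127*(-1) = 40]
q=3: r=7, s=-3, t=4   [167*(-3) + 127*(4) = 7]
q=5: r=5, s=16, t=-21   [167*(16) + 127*(-21) = 5]
q=1: r=2, s=-19, t=25   [167*(-19) + 127*(25) = 2]
q=2: r=1, s=54, t=-71   [167*(54) + 127*(-71) = 1]
q=2: r=0, s=-127, t=167   [167*(-127) + 127*(167) = 0]
GCD = 1 with t = -71, so 127*(-71) ≡ 1 (mod 167)
Inverse = -71 mod 167 = 96
Check: 127 * 96 = 12192 ≡ 1 (mod 167)

127^(-1) ≡ 96 (mod 167)


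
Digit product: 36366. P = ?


3 × 6 × 3 × 6 × 6 = 1944


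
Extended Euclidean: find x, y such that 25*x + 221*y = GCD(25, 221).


Tabular extended Euclidean (each row: r = 25*s + 221*t):
r=25, s=1, t=0
r=221, s=0, t=1
q=0: r=25, s=1, t=0   [25*(1) + 221*(0) = 25]
q=8: r=21, s=-8, t=1   [25*(-8) + 221*(1) = 21]
q=1: r=4, s=9, t=-1   [25*(9) + 221*(-1) = 4]
q=5: r=1, s=-53, t=6   [25*(-53) + 221*(6) = 1]
q=4: r=0, s=221, t=-25   [25*(221) + 221*(-25) = 0]
GCD = 1; from the row with r=1: x=-53, y=6
Check: 25*(-53) + 221*(6) = -1325 + 1326 = 1

GCD = 1, x = -53, y = 6


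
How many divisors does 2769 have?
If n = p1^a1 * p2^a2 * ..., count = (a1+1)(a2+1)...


2769 = 3^1 × 13^1 × 71^1
d(2769) = (1+1) × (1+1) × (1+1) = 8

8 divisors


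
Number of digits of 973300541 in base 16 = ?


973300541 in base 16 = 3A03633D
Number of digits = 8

8 digits (base 16)


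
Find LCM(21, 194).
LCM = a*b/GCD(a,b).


GCD(21, 194) = 1
LCM = 21*194/1 = 4074/1 = 4074

LCM = 4074


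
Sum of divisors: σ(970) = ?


Divisors of 970: 1, 2, 5, 10, 97, 194, 485, 970
Sum = 1 + 2 + 5 + 10 + 97 + 194 + 485 + 970 = 1764

σ(970) = 1764


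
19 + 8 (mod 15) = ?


19 + 8 = 27
27 mod 15 = 12


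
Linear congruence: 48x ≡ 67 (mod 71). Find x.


GCD(48, 71) = 1, unique solution
a^(-1) mod 71 = 37
x = 37 * 67 mod 71 = 65

x ≡ 65 (mod 71)


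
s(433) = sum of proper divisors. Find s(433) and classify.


Proper divisors: 1
Sum = 1 = 1
1 < 433 → deficient

s(433) = 1 (deficient)


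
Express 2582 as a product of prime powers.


2582 / 2 = 1291
1291 / 1291 = 1
2582 = 2 × 1291


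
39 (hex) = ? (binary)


39 (base 16) = 57 (decimal)
57 (decimal) = 111001 (base 2)


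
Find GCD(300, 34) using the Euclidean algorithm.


300 = 8 * 34 + 28
34 = 1 * 28 + 6
28 = 4 * 6 + 4
6 = 1 * 4 + 2
4 = 2 * 2 + 0
GCD = 2


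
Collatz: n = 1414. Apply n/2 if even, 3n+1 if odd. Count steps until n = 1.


1414 → 707 → 2122 → 1061 → 3184 → 1592 → 796 → 398 → 199 → 598 → 299 → 898 → 449 → 1348 → 674 → 337 → 1012 → 506 → 253 → 760 → 380 → 190 → 95 → 286 → 143 → 430 → 215 → 646 → 323 → 970 → 485 → 1456 → 728 → 364 → 182 → 91 → 274 → 137 → 412 → 206 → 103 → 310 → 155 → 466 → 233 → 700 → 350 → 175 → 526 → 263 → 790 → 395 → 1186 → 593 → 1780 → 890 → 445 → 1336 → 668 → 334 → 167 → 502 → 251 → 754 → 377 → 1132 → 566 → 283 → 850 → 425 → 1276 → 638 → 319 → 958 → 479 → 1438 → 719 → 2158 → 1079 → 3238 → 1619 → 4858 → 2429 → 7288 → 3644 → 1822 → 911 → 2734 → 1367 → 4102 → 2051 → 6154 → 3077 → 9232 → 4616 → 2308 → 1154 → 577 → 1732 → 866 → 433 → 1300 → 650 → 325 → 976 → 488 → 244 → 122 → 61 → 184 → 92 → 46 → 23 → 70 → 35 → 106 → 53 → 160 → 80 → 40 → 20 → 10 → 5 → 16 → 8 → 4 → 2 → 1
Total steps = 127

127 steps


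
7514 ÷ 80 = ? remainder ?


7514 = 80 * 93 + 74
Check: 7440 + 74 = 7514

q = 93, r = 74


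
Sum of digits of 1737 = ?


1 + 7 + 3 + 7 = 18


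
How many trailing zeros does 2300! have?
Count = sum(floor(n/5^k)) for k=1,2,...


floor(2300/5) = 460
floor(2300/25) = 92
floor(2300/125) = 18
floor(2300/625) = 3
Total = 573

573 trailing zeros


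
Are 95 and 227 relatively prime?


Euclidean algorithm:
227 = 2 * 95 + 37
95 = 2 * 37 + 21
37 = 1 * 21 + 16
21 = 1 * 16 + 5
16 = 3 * 5 + 1
5 = 5 * 1 + 0
GCD(95, 227) = 1

Yes, coprime (GCD = 1)


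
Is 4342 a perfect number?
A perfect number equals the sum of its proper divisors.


Proper divisors of 4342: 1, 2, 13, 26, 167, 334, 2171
Sum = 1 + 2 + 13 + 26 + 167 + 334 + 2171 = 2714

No, 4342 is not perfect (2714 ≠ 4342)


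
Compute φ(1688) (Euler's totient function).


1688 = 2^3 × 211
Prime factors: 2, 211
φ(1688) = 1688 × (1-1/2) × (1-1/211)
= 1688 × 1/2 × 210/211 = 840

φ(1688) = 840


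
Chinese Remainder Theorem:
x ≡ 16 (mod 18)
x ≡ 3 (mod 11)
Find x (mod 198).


M = 18*11 = 198
M1 = M/18 = 11, M2 = M/11 = 18
M1^(-1) mod 18 = 5, M2^(-1) mod 11 = 8
x = 16*11*5 + 3*18*8 = 1312
1312 mod 198 = 124
Check: 124 mod 18 = 16 ✓, 124 mod 11 = 3 ✓

x ≡ 124 (mod 198)


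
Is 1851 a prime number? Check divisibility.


1851 / 3 = 617 (exact division)
1851 is NOT prime.

No, 1851 is not prime


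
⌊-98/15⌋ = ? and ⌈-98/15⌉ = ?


-98/15 = -6.5333
floor = -7
ceil = -6

floor = -7, ceil = -6


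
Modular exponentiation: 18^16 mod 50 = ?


18^1 mod 50 = 18
18^2 mod 50 = 24
18^3 mod 50 = 32
18^4 mod 50 = 26
18^5 mod 50 = 18
18^6 mod 50 = 24
18^7 mod 50 = 32
18^8 mod 50 = 26
18^9 mod 50 = 18
18^10 mod 50 = 24
18^11 mod 50 = 32
18^12 mod 50 = 26
18^13 mod 50 = 18
18^14 mod 50 = 24
18^15 mod 50 = 32
18^16 mod 50 = 26


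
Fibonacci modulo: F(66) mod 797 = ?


F(k) mod 797 for k=1..66:
1, 1, 2, 3, 5, 8, 13, 21, 34, 55, 89, 144, 233, 377, 610, 190, 3, 193, 196, 389, 585, 177, 762, 142, 107, 249, 356, 605, 164, 769, 136, 108, 244, 352, 596, 151, 747, 101, 51, 152, 203, 355, 558, 116, 674, 790, 667, 660, 530, 393, 126, 519, 645, 367, 215, 582, 0, 582, 582, 367, 152, 519, 671, 393, 267, 660
F(66) mod 797 = 660


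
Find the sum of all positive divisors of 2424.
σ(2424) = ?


Divisors of 2424: 1, 2, 3, 4, 6, 8, 12, 24, 101, 202, 303, 404, 606, 808, 1212, 2424
Sum = 1 + 2 + 3 + 4 + 6 + 8 + 12 + 24 + 101 + 202 + 303 + 404 + 606 + 808 + 1212 + 2424 = 6120

σ(2424) = 6120


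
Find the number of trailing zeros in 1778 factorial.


floor(1778/5) = 355
floor(1778/25) = 71
floor(1778/125) = 14
floor(1778/625) = 2
Total = 442

442 trailing zeros


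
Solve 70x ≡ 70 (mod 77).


GCD(70, 77) = 7 divides 70
Divide: 10x ≡ 10 (mod 11)
x ≡ 1 (mod 11)


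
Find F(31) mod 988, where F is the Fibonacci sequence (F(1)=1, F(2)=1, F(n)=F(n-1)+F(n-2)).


F(k) mod 988 for k=1..31:
1, 1, 2, 3, 5, 8, 13, 21, 34, 55, 89, 144, 233, 377, 610, 987, 609, 608, 229, 837, 78, 915, 5, 920, 925, 857, 794, 663, 469, 144, 613
F(31) mod 988 = 613


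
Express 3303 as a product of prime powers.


3303 / 3 = 1101
1101 / 3 = 367
367 / 367 = 1
3303 = 3^2 × 367


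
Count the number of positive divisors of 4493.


4493 = 4493^1
d(4493) = (1+1) = 2

2 divisors


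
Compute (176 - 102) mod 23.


176 - 102 = 74
74 mod 23 = 5


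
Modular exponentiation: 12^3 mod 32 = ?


12^1 mod 32 = 12
12^2 mod 32 = 16
12^3 mod 32 = 0


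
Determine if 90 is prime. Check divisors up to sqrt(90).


90 / 2 = 45 (exact division)
90 is NOT prime.

No, 90 is not prime


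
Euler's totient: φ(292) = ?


292 = 2^2 × 73
Prime factors: 2, 73
φ(292) = 292 × (1-1/2) × (1-1/73)
= 292 × 1/2 × 72/73 = 144

φ(292) = 144


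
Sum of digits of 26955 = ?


2 + 6 + 9 + 5 + 5 = 27


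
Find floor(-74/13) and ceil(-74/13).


-74/13 = -5.6923
floor = -6
ceil = -5

floor = -6, ceil = -5


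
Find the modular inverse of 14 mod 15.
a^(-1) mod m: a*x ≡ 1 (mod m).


Use the extended Euclidean algorithm on (15, 14); each row r = 15*s + 14*t:
r=15, s=1, t=0
r=14, s=0, t=1
q=1: r=1, s=1, t=-1   [15*(1) + 14*(-1) = 1]
q=14: r=0, s=-14, t=15   [15*(-14) + 14*(15) = 0]
GCD = 1 with t = -1, so 14*(-1) ≡ 1 (mod 15)
Inverse = -1 mod 15 = 14
Check: 14 * 14 = 196 ≡ 1 (mod 15)

14^(-1) ≡ 14 (mod 15)


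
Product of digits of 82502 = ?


8 × 2 × 5 × 0 × 2 = 0


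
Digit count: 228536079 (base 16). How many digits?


228536079 in base 16 = D9F2F0F
Number of digits = 7

7 digits (base 16)


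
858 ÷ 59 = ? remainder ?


858 = 59 * 14 + 32
Check: 826 + 32 = 858

q = 14, r = 32


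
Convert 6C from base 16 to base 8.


6C (base 16) = 108 (decimal)
108 (decimal) = 154 (base 8)


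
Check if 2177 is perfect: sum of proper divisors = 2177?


Proper divisors of 2177: 1, 7, 311
Sum = 1 + 7 + 311 = 319

No, 2177 is not perfect (319 ≠ 2177)


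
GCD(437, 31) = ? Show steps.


437 = 14 * 31 + 3
31 = 10 * 3 + 1
3 = 3 * 1 + 0
GCD = 1


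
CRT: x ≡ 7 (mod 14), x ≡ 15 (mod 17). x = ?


M = 14*17 = 238
M1 = M/14 = 17, M2 = M/17 = 14
M1^(-1) mod 14 = 5, M2^(-1) mod 17 = 11
x = 7*17*5 + 15*14*11 = 2905
2905 mod 238 = 49
Check: 49 mod 14 = 7 ✓, 49 mod 17 = 15 ✓

x ≡ 49 (mod 238)


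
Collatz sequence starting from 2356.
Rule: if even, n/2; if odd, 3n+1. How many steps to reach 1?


2356 → 1178 → 589 → 1768 → 884 → 442 → 221 → 664 → 332 → 166 → 83 → 250 → 125 → 376 → 188 → 94 → 47 → 142 → 71 → 214 → 107 → 322 → 161 → 484 → 242 → 121 → 364 → 182 → 91 → 274 → 137 → 412 → 206 → 103 → 310 → 155 → 466 → 233 → 700 → 350 → 175 → 526 → 263 → 790 → 395 → 1186 → 593 → 1780 → 890 → 445 → 1336 → 668 → 334 → 167 → 502 → 251 → 754 → 377 → 1132 → 566 → 283 → 850 → 425 → 1276 → 638 → 319 → 958 → 479 → 1438 → 719 → 2158 → 1079 → 3238 → 1619 → 4858 → 2429 → 7288 → 3644 → 1822 → 911 → 2734 → 1367 → 4102 → 2051 → 6154 → 3077 → 9232 → 4616 → 2308 → 1154 → 577 → 1732 → 866 → 433 → 1300 → 650 → 325 → 976 → 488 → 244 → 122 → 61 → 184 → 92 → 46 → 23 → 70 → 35 → 106 → 53 → 160 → 80 → 40 → 20 → 10 → 5 → 16 → 8 → 4 → 2 → 1
Total steps = 120

120 steps


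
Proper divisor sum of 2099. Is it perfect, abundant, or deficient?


Proper divisors: 1
Sum = 1 = 1
1 < 2099 → deficient

s(2099) = 1 (deficient)


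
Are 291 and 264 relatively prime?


Euclidean algorithm:
291 = 1 * 264 + 27
264 = 9 * 27 + 21
27 = 1 * 21 + 6
21 = 3 * 6 + 3
6 = 2 * 3 + 0
GCD(291, 264) = 3

No, not coprime (GCD = 3)


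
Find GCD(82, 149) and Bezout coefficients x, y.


Tabular extended Euclidean (each row: r = 82*s + 149*t):
r=82, s=1, t=0
r=149, s=0, t=1
q=0: r=82, s=1, t=0   [82*(1) + 149*(0) = 82]
q=1: r=67, s=-1, t=1   [82*(-1) + 149*(1) = 67]
q=1: r=15, s=2, t=-1   [82*(2) + 149*(-1) = 15]
q=4: r=7, s=-9, t=5   [82*(-9) + 149*(5) = 7]
q=2: r=1, s=20, t=-11   [82*(20) + 149*(-11) = 1]
q=7: r=0, s=-149, t=82   [82*(-149) + 149*(82) = 0]
GCD = 1; from the row with r=1: x=20, y=-11
Check: 82*(20) + 149*(-11) = 1640 - 1639 = 1

GCD = 1, x = 20, y = -11


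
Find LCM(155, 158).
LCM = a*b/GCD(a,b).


GCD(155, 158) = 1
LCM = 155*158/1 = 24490/1 = 24490

LCM = 24490


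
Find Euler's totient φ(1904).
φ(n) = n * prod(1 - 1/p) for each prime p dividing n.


1904 = 2^4 × 7 × 17
Prime factors: 2, 7, 17
φ(1904) = 1904 × (1-1/2) × (1-1/7) × (1-1/17)
= 1904 × 1/2 × 6/7 × 16/17 = 768

φ(1904) = 768


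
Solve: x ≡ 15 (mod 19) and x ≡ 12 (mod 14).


M = 19*14 = 266
M1 = M/19 = 14, M2 = M/14 = 19
M1^(-1) mod 19 = 15, M2^(-1) mod 14 = 3
x = 15*14*15 + 12*19*3 = 3834
3834 mod 266 = 110
Check: 110 mod 19 = 15 ✓, 110 mod 14 = 12 ✓

x ≡ 110 (mod 266)


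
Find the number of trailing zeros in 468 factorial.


floor(468/5) = 93
floor(468/25) = 18
floor(468/125) = 3
Total = 114

114 trailing zeros


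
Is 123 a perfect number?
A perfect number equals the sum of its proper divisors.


Proper divisors of 123: 1, 3, 41
Sum = 1 + 3 + 41 = 45

No, 123 is not perfect (45 ≠ 123)


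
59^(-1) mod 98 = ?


Use the extended Euclidean algorithm on (98, 59); each row r = 98*s + 59*t:
r=98, s=1, t=0
r=59, s=0, t=1
q=1: r=39, s=1, t=-1   [98*(1) + 59*(-1) = 39]
q=1: r=20, s=-1, t=2   [98*(-1) + 59*(2) = 20]
q=1: r=19, s=2, t=-3   [98*(2) + 59*(-3) = 19]
q=1: r=1, s=-3, t=5   [98*(-3) + 59*(5) = 1]
q=19: r=0, s=59, t=-98   [98*(59) + 59*(-98) = 0]
GCD = 1 with t = 5, so 59*(5) ≡ 1 (mod 98)
Inverse = 5 mod 98 = 5
Check: 59 * 5 = 295 ≡ 1 (mod 98)

59^(-1) ≡ 5 (mod 98)


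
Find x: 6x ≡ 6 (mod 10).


GCD(6, 10) = 2 divides 6
Divide: 3x ≡ 3 (mod 5)
x ≡ 1 (mod 5)


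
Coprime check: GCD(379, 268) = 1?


Euclidean algorithm:
379 = 1 * 268 + 111
268 = 2 * 111 + 46
111 = 2 * 46 + 19
46 = 2 * 19 + 8
19 = 2 * 8 + 3
8 = 2 * 3 + 2
3 = 1 * 2 + 1
2 = 2 * 1 + 0
GCD(379, 268) = 1

Yes, coprime (GCD = 1)


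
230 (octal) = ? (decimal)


230 (base 8) = 152 (decimal)
152 (decimal) = 152 (base 10)


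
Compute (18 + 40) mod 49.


18 + 40 = 58
58 mod 49 = 9


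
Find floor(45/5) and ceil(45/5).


45/5 = 9.0000
floor = 9
ceil = 9

floor = 9, ceil = 9


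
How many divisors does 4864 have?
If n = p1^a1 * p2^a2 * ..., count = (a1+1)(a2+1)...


4864 = 2^8 × 19^1
d(4864) = (8+1) × (1+1) = 18

18 divisors


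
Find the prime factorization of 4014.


4014 / 2 = 2007
2007 / 3 = 669
669 / 3 = 223
223 / 223 = 1
4014 = 2 × 3^2 × 223


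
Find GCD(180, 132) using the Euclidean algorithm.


180 = 1 * 132 + 48
132 = 2 * 48 + 36
48 = 1 * 36 + 12
36 = 3 * 12 + 0
GCD = 12


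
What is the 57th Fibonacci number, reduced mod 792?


F(k) mod 792 for k=1..57:
1, 1, 2, 3, 5, 8, 13, 21, 34, 55, 89, 144, 233, 377, 610, 195, 13, 208, 221, 429, 650, 287, 145, 432, 577, 217, 2, 219, 221, 440, 661, 309, 178, 487, 665, 360, 233, 593, 34, 627, 661, 496, 365, 69, 434, 503, 145, 648, 1, 649, 650, 507, 365, 80, 445, 525, 178
F(57) mod 792 = 178


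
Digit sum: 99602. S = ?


9 + 9 + 6 + 0 + 2 = 26


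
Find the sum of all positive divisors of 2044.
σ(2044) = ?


Divisors of 2044: 1, 2, 4, 7, 14, 28, 73, 146, 292, 511, 1022, 2044
Sum = 1 + 2 + 4 + 7 + 14 + 28 + 73 + 146 + 292 + 511 + 1022 + 2044 = 4144

σ(2044) = 4144


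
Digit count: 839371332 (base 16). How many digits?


839371332 in base 16 = 3207CA44
Number of digits = 8

8 digits (base 16)


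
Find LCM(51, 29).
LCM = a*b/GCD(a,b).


GCD(51, 29) = 1
LCM = 51*29/1 = 1479/1 = 1479

LCM = 1479


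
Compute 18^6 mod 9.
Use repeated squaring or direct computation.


18^1 mod 9 = 0
18^2 mod 9 = 0
18^3 mod 9 = 0
18^4 mod 9 = 0
18^5 mod 9 = 0
18^6 mod 9 = 0


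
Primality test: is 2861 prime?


Check divisors up to sqrt(2861) = 53.4883
No divisors found.
2861 is prime.

Yes, 2861 is prime


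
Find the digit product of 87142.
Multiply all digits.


8 × 7 × 1 × 4 × 2 = 448


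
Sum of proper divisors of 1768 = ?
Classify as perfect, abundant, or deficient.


Proper divisors: 1, 2, 4, 8, 13, 17, 26, 34, 52, 68, 104, 136, 221, 442, 884
Sum = 1 + 2 + 4 + 8 + 13 + 17 + 26 + 34 + 52 + 68 + 104 + 136 + 221 + 442 + 884 = 2012
2012 > 1768 → abundant

s(1768) = 2012 (abundant)


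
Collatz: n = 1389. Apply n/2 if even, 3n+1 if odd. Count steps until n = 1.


1389 → 4168 → 2084 → 1042 → 521 → 1564 → 782 → 391 → 1174 → 587 → 1762 → 881 → 2644 → 1322 → 661 → 1984 → 992 → 496 → 248 → 124 → 62 → 31 → 94 → 47 → 142 → 71 → 214 → 107 → 322 → 161 → 484 → 242 → 121 → 364 → 182 → 91 → 274 → 137 → 412 → 206 → 103 → 310 → 155 → 466 → 233 → 700 → 350 → 175 → 526 → 263 → 790 → 395 → 1186 → 593 → 1780 → 890 → 445 → 1336 → 668 → 334 → 167 → 502 → 251 → 754 → 377 → 1132 → 566 → 283 → 850 → 425 → 1276 → 638 → 319 → 958 → 479 → 1438 → 719 → 2158 → 1079 → 3238 → 1619 → 4858 → 2429 → 7288 → 3644 → 1822 → 911 → 2734 → 1367 → 4102 → 2051 → 6154 → 3077 → 9232 → 4616 → 2308 → 1154 → 577 → 1732 → 866 → 433 → 1300 → 650 → 325 → 976 → 488 → 244 → 122 → 61 → 184 → 92 → 46 → 23 → 70 → 35 → 106 → 53 → 160 → 80 → 40 → 20 → 10 → 5 → 16 → 8 → 4 → 2 → 1
Total steps = 127

127 steps


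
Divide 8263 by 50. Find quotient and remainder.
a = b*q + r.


8263 = 50 * 165 + 13
Check: 8250 + 13 = 8263

q = 165, r = 13


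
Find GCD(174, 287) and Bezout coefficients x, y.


Tabular extended Euclidean (each row: r = 174*s + 287*t):
r=174, s=1, t=0
r=287, s=0, t=1
q=0: r=174, s=1, t=0   [174*(1) + 287*(0) = 174]
q=1: r=113, s=-1, t=1   [174*(-1) + 287*(1) = 113]
q=1: r=61, s=2, t=-1   [174*(2) + 287*(-1) = 61]
q=1: r=52, s=-3, t=2   [174*(-3) + 287*(2) = 52]
q=1: r=9, s=5, t=-3   [174*(5) + 287*(-3) = 9]
q=5: r=7, s=-28, t=17   [174*(-28) + 287*(17) = 7]
q=1: r=2, s=33, t=-20   [174*(33) + 287*(-20) = 2]
q=3: r=1, s=-127, t=77   [174*(-127) + 287*(77) = 1]
q=2: r=0, s=287, t=-174   [174*(287) + 287*(-174) = 0]
GCD = 1; from the row with r=1: x=-127, y=77
Check: 174*(-127) + 287*(77) = -22098 + 22099 = 1

GCD = 1, x = -127, y = 77


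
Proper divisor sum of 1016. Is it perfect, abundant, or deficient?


Proper divisors: 1, 2, 4, 8, 127, 254, 508
Sum = 1 + 2 + 4 + 8 + 127 + 254 + 508 = 904
904 < 1016 → deficient

s(1016) = 904 (deficient)


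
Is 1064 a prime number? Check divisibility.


1064 / 2 = 532 (exact division)
1064 is NOT prime.

No, 1064 is not prime


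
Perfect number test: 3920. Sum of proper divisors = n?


Proper divisors of 3920: 1, 2, 4, 5, 7, 8, 10, 14, 16, 20, 28, 35, 40, 49, 56, 70, 80, 98, 112, 140, 196, 245, 280, 392, 490, 560, 784, 980, 1960
Sum = 1 + 2 + 4 + 5 + 7 + 8 + 10 + 14 + 16 + 20 + 28 + 35 + 40 + 49 + 56 + 70 + 80 + 98 + 112 + 140 + 196 + 245 + 280 + 392 + 490 + 560 + 784 + 980 + 1960 = 6682

No, 3920 is not perfect (6682 ≠ 3920)


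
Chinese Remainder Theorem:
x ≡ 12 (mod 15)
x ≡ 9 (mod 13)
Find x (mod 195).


M = 15*13 = 195
M1 = M/15 = 13, M2 = M/13 = 15
M1^(-1) mod 15 = 7, M2^(-1) mod 13 = 7
x = 12*13*7 + 9*15*7 = 2037
2037 mod 195 = 87
Check: 87 mod 15 = 12 ✓, 87 mod 13 = 9 ✓

x ≡ 87 (mod 195)


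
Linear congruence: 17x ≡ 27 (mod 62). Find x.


GCD(17, 62) = 1, unique solution
a^(-1) mod 62 = 11
x = 11 * 27 mod 62 = 49

x ≡ 49 (mod 62)


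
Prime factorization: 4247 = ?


4247 / 31 = 137
137 / 137 = 1
4247 = 31 × 137


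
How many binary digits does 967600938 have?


967600938 in base 2 = 111001101011000110101100101010
Number of digits = 30

30 digits (base 2)


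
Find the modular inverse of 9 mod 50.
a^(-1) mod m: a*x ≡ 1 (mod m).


Use the extended Euclidean algorithm on (50, 9); each row r = 50*s + 9*t:
r=50, s=1, t=0
r=9, s=0, t=1
q=5: r=5, s=1, t=-5   [50*(1) + 9*(-5) = 5]
q=1: r=4, s=-1, t=6   [50*(-1) + 9*(6) = 4]
q=1: r=1, s=2, t=-11   [50*(2) + 9*(-11) = 1]
q=4: r=0, s=-9, t=50   [50*(-9) + 9*(50) = 0]
GCD = 1 with t = -11, so 9*(-11) ≡ 1 (mod 50)
Inverse = -11 mod 50 = 39
Check: 9 * 39 = 351 ≡ 1 (mod 50)

9^(-1) ≡ 39 (mod 50)


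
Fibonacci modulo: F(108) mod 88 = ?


F(k) mod 88 for k=1..108:
1, 1, 2, 3, 5, 8, 13, 21, 34, 55, 1, 56, 57, 25, 82, 19, 13, 32, 45, 77, 34, 23, 57, 80, 49, 41, 2, 43, 45, 0, 45, 45, 2, 47, 49, 8, 57, 65, 34, 11, 45, 56, 13, 69, 82, 63, 57, 32, 1, 33, 34, 67, 13, 80, 5, 85, 2, 87, 1, 0, 1, 1, 2, 3, 5, 8, 13, 21, 34, 55, 1, 56, 57, 25, 82, 19, 13, 32, 45, 77, 34, 23, 57, 80, 49, 41, 2, 43, 45, 0, 45, 45, 2, 47, 49, 8, 57, 65, 34, 11, 45, 56, 13, 69, 82, 63, 57, 32
F(108) mod 88 = 32


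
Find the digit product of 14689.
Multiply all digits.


1 × 4 × 6 × 8 × 9 = 1728


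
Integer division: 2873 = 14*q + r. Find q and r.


2873 = 14 * 205 + 3
Check: 2870 + 3 = 2873

q = 205, r = 3


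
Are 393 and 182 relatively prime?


Euclidean algorithm:
393 = 2 * 182 + 29
182 = 6 * 29 + 8
29 = 3 * 8 + 5
8 = 1 * 5 + 3
5 = 1 * 3 + 2
3 = 1 * 2 + 1
2 = 2 * 1 + 0
GCD(393, 182) = 1

Yes, coprime (GCD = 1)


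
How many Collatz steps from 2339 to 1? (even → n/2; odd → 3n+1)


2339 → 7018 → 3509 → 10528 → 5264 → 2632 → 1316 → 658 → 329 → 988 → 494 → 247 → 742 → 371 → 1114 → 557 → 1672 → 836 → 418 → 209 → 628 → 314 → 157 → 472 → 236 → 118 → 59 → 178 → 89 → 268 → 134 → 67 → 202 → 101 → 304 → 152 → 76 → 38 → 19 → 58 → 29 → 88 → 44 → 22 → 11 → 34 → 17 → 52 → 26 → 13 → 40 → 20 → 10 → 5 → 16 → 8 → 4 → 2 → 1
Total steps = 58

58 steps


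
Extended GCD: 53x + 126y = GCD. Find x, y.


Tabular extended Euclidean (each row: r = 53*s + 126*t):
r=53, s=1, t=0
r=126, s=0, t=1
q=0: r=53, s=1, t=0   [53*(1) + 126*(0) = 53]
q=2: r=20, s=-2, t=1   [53*(-2) + 126*(1) = 20]
q=2: r=13, s=5, t=-2   [53*(5) + 126*(-2) = 13]
q=1: r=7, s=-7, t=3   [53*(-7) + 126*(3) = 7]
q=1: r=6, s=12, t=-5   [53*(12) + 126*(-5) = 6]
q=1: r=1, s=-19, t=8   [53*(-19) + 126*(8) = 1]
q=6: r=0, s=126, t=-53   [53*(126) + 126*(-53) = 0]
GCD = 1; from the row with r=1: x=-19, y=8
Check: 53*(-19) + 126*(8) = -1007 + 1008 = 1

GCD = 1, x = -19, y = 8


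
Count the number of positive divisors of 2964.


2964 = 2^2 × 3^1 × 13^1 × 19^1
d(2964) = (2+1) × (1+1) × (1+1) × (1+1) = 24

24 divisors


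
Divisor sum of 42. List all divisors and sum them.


Divisors of 42: 1, 2, 3, 6, 7, 14, 21, 42
Sum = 1 + 2 + 3 + 6 + 7 + 14 + 21 + 42 = 96

σ(42) = 96


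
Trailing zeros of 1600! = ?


floor(1600/5) = 320
floor(1600/25) = 64
floor(1600/125) = 12
floor(1600/625) = 2
Total = 398

398 trailing zeros


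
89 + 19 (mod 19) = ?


89 + 19 = 108
108 mod 19 = 13


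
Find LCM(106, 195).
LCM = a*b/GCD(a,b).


GCD(106, 195) = 1
LCM = 106*195/1 = 20670/1 = 20670

LCM = 20670


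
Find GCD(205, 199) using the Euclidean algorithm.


205 = 1 * 199 + 6
199 = 33 * 6 + 1
6 = 6 * 1 + 0
GCD = 1


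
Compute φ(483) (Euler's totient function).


483 = 3 × 7 × 23
Prime factors: 3, 7, 23
φ(483) = 483 × (1-1/3) × (1-1/7) × (1-1/23)
= 483 × 2/3 × 6/7 × 22/23 = 264

φ(483) = 264


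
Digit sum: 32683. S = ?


3 + 2 + 6 + 8 + 3 = 22


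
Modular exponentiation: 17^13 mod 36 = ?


17^1 mod 36 = 17
17^2 mod 36 = 1
17^3 mod 36 = 17
17^4 mod 36 = 1
17^5 mod 36 = 17
17^6 mod 36 = 1
17^7 mod 36 = 17
17^8 mod 36 = 1
17^9 mod 36 = 17
17^10 mod 36 = 1
17^11 mod 36 = 17
17^12 mod 36 = 1
17^13 mod 36 = 17


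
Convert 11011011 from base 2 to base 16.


11011011 (base 2) = 219 (decimal)
219 (decimal) = DB (base 16)


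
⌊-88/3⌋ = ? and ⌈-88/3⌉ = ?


-88/3 = -29.3333
floor = -30
ceil = -29

floor = -30, ceil = -29


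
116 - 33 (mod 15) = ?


116 - 33 = 83
83 mod 15 = 8


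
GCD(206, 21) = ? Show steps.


206 = 9 * 21 + 17
21 = 1 * 17 + 4
17 = 4 * 4 + 1
4 = 4 * 1 + 0
GCD = 1


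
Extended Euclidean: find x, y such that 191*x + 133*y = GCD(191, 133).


Tabular extended Euclidean (each row: r = 191*s + 133*t):
r=191, s=1, t=0
r=133, s=0, t=1
q=1: r=58, s=1, t=-1   [191*(1) + 133*(-1) = 58]
q=2: r=17, s=-2, t=3   [191*(-2) + 133*(3) = 17]
q=3: r=7, s=7, t=-10   [191*(7) + 133*(-10) = 7]
q=2: r=3, s=-16, t=23   [191*(-16) + 133*(23) = 3]
q=2: r=1, s=39, t=-56   [191*(39) + 133*(-56) = 1]
q=3: r=0, s=-133, t=191   [191*(-133) + 133*(191) = 0]
GCD = 1; from the row with r=1: x=39, y=-56
Check: 191*(39) + 133*(-56) = 7449 - 7448 = 1

GCD = 1, x = 39, y = -56


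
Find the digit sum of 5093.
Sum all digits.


5 + 0 + 9 + 3 = 17


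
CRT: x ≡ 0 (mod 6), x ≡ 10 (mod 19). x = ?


M = 6*19 = 114
M1 = M/6 = 19, M2 = M/19 = 6
M1^(-1) mod 6 = 1, M2^(-1) mod 19 = 16
x = 0*19*1 + 10*6*16 = 960
960 mod 114 = 48
Check: 48 mod 6 = 0 ✓, 48 mod 19 = 10 ✓

x ≡ 48 (mod 114)


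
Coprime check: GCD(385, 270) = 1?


Euclidean algorithm:
385 = 1 * 270 + 115
270 = 2 * 115 + 40
115 = 2 * 40 + 35
40 = 1 * 35 + 5
35 = 7 * 5 + 0
GCD(385, 270) = 5

No, not coprime (GCD = 5)


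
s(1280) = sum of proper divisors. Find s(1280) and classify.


Proper divisors: 1, 2, 4, 5, 8, 10, 16, 20, 32, 40, 64, 80, 128, 160, 256, 320, 640
Sum = 1 + 2 + 4 + 5 + 8 + 10 + 16 + 20 + 32 + 40 + 64 + 80 + 128 + 160 + 256 + 320 + 640 = 1786
1786 > 1280 → abundant

s(1280) = 1786 (abundant)


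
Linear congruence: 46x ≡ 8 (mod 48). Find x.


GCD(46, 48) = 2 divides 8
Divide: 23x ≡ 4 (mod 24)
x ≡ 20 (mod 24)


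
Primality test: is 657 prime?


657 / 3 = 219 (exact division)
657 is NOT prime.

No, 657 is not prime


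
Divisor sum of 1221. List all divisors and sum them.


Divisors of 1221: 1, 3, 11, 33, 37, 111, 407, 1221
Sum = 1 + 3 + 11 + 33 + 37 + 111 + 407 + 1221 = 1824

σ(1221) = 1824


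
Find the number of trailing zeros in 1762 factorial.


floor(1762/5) = 352
floor(1762/25) = 70
floor(1762/125) = 14
floor(1762/625) = 2
Total = 438

438 trailing zeros


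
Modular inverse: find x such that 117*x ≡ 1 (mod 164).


Use the extended Euclidean algorithm on (164, 117); each row r = 164*s + 117*t:
r=164, s=1, t=0
r=117, s=0, t=1
q=1: r=47, s=1, t=-1   [164*(1) + 117*(-1) = 47]
q=2: r=23, s=-2, t=3   [164*(-2) + 117*(3) = 23]
q=2: r=1, s=5, t=-7   [164*(5) + 117*(-7) = 1]
q=23: r=0, s=-117, t=164   [164*(-117) + 117*(164) = 0]
GCD = 1 with t = -7, so 117*(-7) ≡ 1 (mod 164)
Inverse = -7 mod 164 = 157
Check: 117 * 157 = 18369 ≡ 1 (mod 164)

117^(-1) ≡ 157 (mod 164)


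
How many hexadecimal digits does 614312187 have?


614312187 in base 16 = 249DA8FB
Number of digits = 8

8 digits (base 16)


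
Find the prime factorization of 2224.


2224 / 2 = 1112
1112 / 2 = 556
556 / 2 = 278
278 / 2 = 139
139 / 139 = 1
2224 = 2^4 × 139


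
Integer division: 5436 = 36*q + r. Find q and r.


5436 = 36 * 151 + 0
Check: 5436 + 0 = 5436

q = 151, r = 0


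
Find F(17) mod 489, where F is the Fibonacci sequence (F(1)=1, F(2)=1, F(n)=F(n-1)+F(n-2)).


F(k) mod 489 for k=1..17:
1, 1, 2, 3, 5, 8, 13, 21, 34, 55, 89, 144, 233, 377, 121, 9, 130
F(17) mod 489 = 130


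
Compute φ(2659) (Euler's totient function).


2659 = 2659
Prime factors: 2659
φ(2659) = 2659 × (1-1/2659)
= 2659 × 2658/2659 = 2658

φ(2659) = 2658


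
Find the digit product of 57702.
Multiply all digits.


5 × 7 × 7 × 0 × 2 = 0


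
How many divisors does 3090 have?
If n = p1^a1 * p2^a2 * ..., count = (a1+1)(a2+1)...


3090 = 2^1 × 3^1 × 5^1 × 103^1
d(3090) = (1+1) × (1+1) × (1+1) × (1+1) = 16

16 divisors


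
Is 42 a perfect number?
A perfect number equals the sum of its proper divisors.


Proper divisors of 42: 1, 2, 3, 6, 7, 14, 21
Sum = 1 + 2 + 3 + 6 + 7 + 14 + 21 = 54

No, 42 is not perfect (54 ≠ 42)


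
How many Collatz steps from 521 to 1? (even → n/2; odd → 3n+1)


521 → 1564 → 782 → 391 → 1174 → 587 → 1762 → 881 → 2644 → 1322 → 661 → 1984 → 992 → 496 → 248 → 124 → 62 → 31 → 94 → 47 → 142 → 71 → 214 → 107 → 322 → 161 → 484 → 242 → 121 → 364 → 182 → 91 → 274 → 137 → 412 → 206 → 103 → 310 → 155 → 466 → 233 → 700 → 350 → 175 → 526 → 263 → 790 → 395 → 1186 → 593 → 1780 → 890 → 445 → 1336 → 668 → 334 → 167 → 502 → 251 → 754 → 377 → 1132 → 566 → 283 → 850 → 425 → 1276 → 638 → 319 → 958 → 479 → 1438 → 719 → 2158 → 1079 → 3238 → 1619 → 4858 → 2429 → 7288 → 3644 → 1822 → 911 → 2734 → 1367 → 4102 → 2051 → 6154 → 3077 → 9232 → 4616 → 2308 → 1154 → 577 → 1732 → 866 → 433 → 1300 → 650 → 325 → 976 → 488 → 244 → 122 → 61 → 184 → 92 → 46 → 23 → 70 → 35 → 106 → 53 → 160 → 80 → 40 → 20 → 10 → 5 → 16 → 8 → 4 → 2 → 1
Total steps = 123

123 steps


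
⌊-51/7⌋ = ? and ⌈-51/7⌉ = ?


-51/7 = -7.2857
floor = -8
ceil = -7

floor = -8, ceil = -7


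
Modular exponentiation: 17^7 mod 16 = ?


17^1 mod 16 = 1
17^2 mod 16 = 1
17^3 mod 16 = 1
17^4 mod 16 = 1
17^5 mod 16 = 1
17^6 mod 16 = 1
17^7 mod 16 = 1


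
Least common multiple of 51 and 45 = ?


GCD(51, 45) = 3
LCM = 51*45/3 = 2295/3 = 765

LCM = 765


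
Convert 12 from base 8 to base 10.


12 (base 8) = 10 (decimal)
10 (decimal) = 10 (base 10)


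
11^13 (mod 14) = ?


11^1 mod 14 = 11
11^2 mod 14 = 9
11^3 mod 14 = 1
11^4 mod 14 = 11
11^5 mod 14 = 9
11^6 mod 14 = 1
11^7 mod 14 = 11
11^8 mod 14 = 9
11^9 mod 14 = 1
11^10 mod 14 = 11
11^11 mod 14 = 9
11^12 mod 14 = 1
11^13 mod 14 = 11


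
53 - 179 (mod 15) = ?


53 - 179 = -126
-126 mod 15 = 9


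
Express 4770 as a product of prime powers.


4770 / 2 = 2385
2385 / 3 = 795
795 / 3 = 265
265 / 5 = 53
53 / 53 = 1
4770 = 2 × 3^2 × 5 × 53


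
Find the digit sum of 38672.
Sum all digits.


3 + 8 + 6 + 7 + 2 = 26


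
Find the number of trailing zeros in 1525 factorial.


floor(1525/5) = 305
floor(1525/25) = 61
floor(1525/125) = 12
floor(1525/625) = 2
Total = 380

380 trailing zeros


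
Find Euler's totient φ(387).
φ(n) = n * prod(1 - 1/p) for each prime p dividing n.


387 = 3^2 × 43
Prime factors: 3, 43
φ(387) = 387 × (1-1/3) × (1-1/43)
= 387 × 2/3 × 42/43 = 252

φ(387) = 252


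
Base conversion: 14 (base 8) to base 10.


14 (base 8) = 12 (decimal)
12 (decimal) = 12 (base 10)


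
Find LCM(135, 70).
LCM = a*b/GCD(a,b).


GCD(135, 70) = 5
LCM = 135*70/5 = 9450/5 = 1890

LCM = 1890


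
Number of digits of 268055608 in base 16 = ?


268055608 in base 16 = FFA3438
Number of digits = 7

7 digits (base 16)


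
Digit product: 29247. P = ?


2 × 9 × 2 × 4 × 7 = 1008


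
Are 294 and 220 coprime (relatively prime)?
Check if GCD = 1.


Euclidean algorithm:
294 = 1 * 220 + 74
220 = 2 * 74 + 72
74 = 1 * 72 + 2
72 = 36 * 2 + 0
GCD(294, 220) = 2

No, not coprime (GCD = 2)


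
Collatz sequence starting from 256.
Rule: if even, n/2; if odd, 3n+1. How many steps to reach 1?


256 → 128 → 64 → 32 → 16 → 8 → 4 → 2 → 1
Total steps = 8

8 steps


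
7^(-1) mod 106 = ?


Use the extended Euclidean algorithm on (106, 7); each row r = 106*s + 7*t:
r=106, s=1, t=0
r=7, s=0, t=1
q=15: r=1, s=1, t=-15   [106*(1) + 7*(-15) = 1]
q=7: r=0, s=-7, t=106   [106*(-7) + 7*(106) = 0]
GCD = 1 with t = -15, so 7*(-15) ≡ 1 (mod 106)
Inverse = -15 mod 106 = 91
Check: 7 * 91 = 637 ≡ 1 (mod 106)

7^(-1) ≡ 91 (mod 106)


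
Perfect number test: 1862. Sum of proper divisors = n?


Proper divisors of 1862: 1, 2, 7, 14, 19, 38, 49, 98, 133, 266, 931
Sum = 1 + 2 + 7 + 14 + 19 + 38 + 49 + 98 + 133 + 266 + 931 = 1558

No, 1862 is not perfect (1558 ≠ 1862)


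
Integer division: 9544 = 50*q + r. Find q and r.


9544 = 50 * 190 + 44
Check: 9500 + 44 = 9544

q = 190, r = 44


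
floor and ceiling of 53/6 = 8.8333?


53/6 = 8.8333
floor = 8
ceil = 9

floor = 8, ceil = 9


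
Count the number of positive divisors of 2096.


2096 = 2^4 × 131^1
d(2096) = (4+1) × (1+1) = 10

10 divisors


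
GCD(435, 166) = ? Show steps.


435 = 2 * 166 + 103
166 = 1 * 103 + 63
103 = 1 * 63 + 40
63 = 1 * 40 + 23
40 = 1 * 23 + 17
23 = 1 * 17 + 6
17 = 2 * 6 + 5
6 = 1 * 5 + 1
5 = 5 * 1 + 0
GCD = 1


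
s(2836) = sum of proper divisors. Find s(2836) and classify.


Proper divisors: 1, 2, 4, 709, 1418
Sum = 1 + 2 + 4 + 709 + 1418 = 2134
2134 < 2836 → deficient

s(2836) = 2134 (deficient)


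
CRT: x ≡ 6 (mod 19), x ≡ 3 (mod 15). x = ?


M = 19*15 = 285
M1 = M/19 = 15, M2 = M/15 = 19
M1^(-1) mod 19 = 14, M2^(-1) mod 15 = 4
x = 6*15*14 + 3*19*4 = 1488
1488 mod 285 = 63
Check: 63 mod 19 = 6 ✓, 63 mod 15 = 3 ✓

x ≡ 63 (mod 285)


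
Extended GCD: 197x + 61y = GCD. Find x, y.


Tabular extended Euclidean (each row: r = 197*s + 61*t):
r=197, s=1, t=0
r=61, s=0, t=1
q=3: r=14, s=1, t=-3   [197*(1) + 61*(-3) = 14]
q=4: r=5, s=-4, t=13   [197*(-4) + 61*(13) = 5]
q=2: r=4, s=9, t=-29   [197*(9) + 61*(-29) = 4]
q=1: r=1, s=-13, t=42   [197*(-13) + 61*(42) = 1]
q=4: r=0, s=61, t=-197   [197*(61) + 61*(-197) = 0]
GCD = 1; from the row with r=1: x=-13, y=42
Check: 197*(-13) + 61*(42) = -2561 + 2562 = 1

GCD = 1, x = -13, y = 42


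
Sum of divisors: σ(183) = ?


Divisors of 183: 1, 3, 61, 183
Sum = 1 + 3 + 61 + 183 = 248

σ(183) = 248


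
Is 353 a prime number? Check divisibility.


Check divisors up to sqrt(353) = 18.7883
No divisors found.
353 is prime.

Yes, 353 is prime


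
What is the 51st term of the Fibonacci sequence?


Sequence: 1, 1, 2, 3, 5, 8, 13, 21, 34, 55, 89, 144, 233, 377, 610, 987, 1597, 2584, 4181, 6765, 10946, 17711, 28657, 46368, 75025, 121393, 196418, 317811, 514229, 832040, 1346269, 2178309, 3524578, 5702887, 9227465, 14930352, 24157817, 39088169, 63245986, 102334155, 165580141, 267914296, 433494437, 701408733, 1134903170, 1836311903, 2971215073, 4807526976, 7778742049, 12586269025, 20365011074
F(51) = 20365011074


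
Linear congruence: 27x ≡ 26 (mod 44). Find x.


GCD(27, 44) = 1, unique solution
a^(-1) mod 44 = 31
x = 31 * 26 mod 44 = 14

x ≡ 14 (mod 44)


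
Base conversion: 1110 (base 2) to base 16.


1110 (base 2) = 14 (decimal)
14 (decimal) = E (base 16)


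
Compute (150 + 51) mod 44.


150 + 51 = 201
201 mod 44 = 25


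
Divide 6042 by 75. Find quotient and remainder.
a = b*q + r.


6042 = 75 * 80 + 42
Check: 6000 + 42 = 6042

q = 80, r = 42


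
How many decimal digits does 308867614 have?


308867614 has 9 digits in base 10
floor(log10(308867614)) + 1 = floor(8.4898) + 1 = 9

9 digits (base 10)


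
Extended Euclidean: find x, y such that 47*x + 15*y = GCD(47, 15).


Tabular extended Euclidean (each row: r = 47*s + 15*t):
r=47, s=1, t=0
r=15, s=0, t=1
q=3: r=2, s=1, t=-3   [47*(1) + 15*(-3) = 2]
q=7: r=1, s=-7, t=22   [47*(-7) + 15*(22) = 1]
q=2: r=0, s=15, t=-47   [47*(15) + 15*(-47) = 0]
GCD = 1; from the row with r=1: x=-7, y=22
Check: 47*(-7) + 15*(22) = -329 + 330 = 1

GCD = 1, x = -7, y = 22


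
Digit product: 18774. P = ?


1 × 8 × 7 × 7 × 4 = 1568


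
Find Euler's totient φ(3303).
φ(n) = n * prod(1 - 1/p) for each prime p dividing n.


3303 = 3^2 × 367
Prime factors: 3, 367
φ(3303) = 3303 × (1-1/3) × (1-1/367)
= 3303 × 2/3 × 366/367 = 2196

φ(3303) = 2196


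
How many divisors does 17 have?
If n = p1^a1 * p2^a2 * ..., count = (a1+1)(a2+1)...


17 = 17^1
d(17) = (1+1) = 2

2 divisors


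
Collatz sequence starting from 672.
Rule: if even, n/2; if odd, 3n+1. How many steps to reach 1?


672 → 336 → 168 → 84 → 42 → 21 → 64 → 32 → 16 → 8 → 4 → 2 → 1
Total steps = 12

12 steps


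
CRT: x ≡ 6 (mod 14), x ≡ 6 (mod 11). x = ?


M = 14*11 = 154
M1 = M/14 = 11, M2 = M/11 = 14
M1^(-1) mod 14 = 9, M2^(-1) mod 11 = 4
x = 6*11*9 + 6*14*4 = 930
930 mod 154 = 6
Check: 6 mod 14 = 6 ✓, 6 mod 11 = 6 ✓

x ≡ 6 (mod 154)


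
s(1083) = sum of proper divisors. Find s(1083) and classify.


Proper divisors: 1, 3, 19, 57, 361
Sum = 1 + 3 + 19 + 57 + 361 = 441
441 < 1083 → deficient

s(1083) = 441 (deficient)


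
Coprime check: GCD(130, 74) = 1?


Euclidean algorithm:
130 = 1 * 74 + 56
74 = 1 * 56 + 18
56 = 3 * 18 + 2
18 = 9 * 2 + 0
GCD(130, 74) = 2

No, not coprime (GCD = 2)


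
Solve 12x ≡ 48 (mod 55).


GCD(12, 55) = 1, unique solution
a^(-1) mod 55 = 23
x = 23 * 48 mod 55 = 4

x ≡ 4 (mod 55)


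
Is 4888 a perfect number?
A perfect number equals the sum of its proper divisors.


Proper divisors of 4888: 1, 2, 4, 8, 13, 26, 47, 52, 94, 104, 188, 376, 611, 1222, 2444
Sum = 1 + 2 + 4 + 8 + 13 + 26 + 47 + 52 + 94 + 104 + 188 + 376 + 611 + 1222 + 2444 = 5192

No, 4888 is not perfect (5192 ≠ 4888)


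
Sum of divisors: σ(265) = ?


Divisors of 265: 1, 5, 53, 265
Sum = 1 + 5 + 53 + 265 = 324

σ(265) = 324


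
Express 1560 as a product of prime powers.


1560 / 2 = 780
780 / 2 = 390
390 / 2 = 195
195 / 3 = 65
65 / 5 = 13
13 / 13 = 1
1560 = 2^3 × 3 × 5 × 13


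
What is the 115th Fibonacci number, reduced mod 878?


F(k) mod 878 for k=1..115:
1, 1, 2, 3, 5, 8, 13, 21, 34, 55, 89, 144, 233, 377, 610, 109, 719, 828, 669, 619, 410, 151, 561, 712, 395, 229, 624, 853, 599, 574, 295, 869, 286, 277, 563, 840, 525, 487, 134, 621, 755, 498, 375, 873, 370, 365, 735, 222, 79, 301, 380, 681, 183, 864, 169, 155, 324, 479, 803, 404, 329, 733, 184, 39, 223, 262, 485, 747, 354, 223, 577, 800, 499, 421, 42, 463, 505, 90, 595, 685, 402, 209, 611, 820, 553, 495, 170, 665, 835, 622, 579, 323, 24, 347, 371, 718, 211, 51, 262, 313, 575, 10, 585, 595, 302, 19, 321, 340, 661, 123, 784, 29, 813, 842, 777
F(115) mod 878 = 777


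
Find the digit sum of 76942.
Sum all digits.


7 + 6 + 9 + 4 + 2 = 28


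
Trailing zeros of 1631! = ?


floor(1631/5) = 326
floor(1631/25) = 65
floor(1631/125) = 13
floor(1631/625) = 2
Total = 406

406 trailing zeros


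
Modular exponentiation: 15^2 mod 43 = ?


15^1 mod 43 = 15
15^2 mod 43 = 10


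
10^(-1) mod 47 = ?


Use the extended Euclidean algorithm on (47, 10); each row r = 47*s + 10*t:
r=47, s=1, t=0
r=10, s=0, t=1
q=4: r=7, s=1, t=-4   [47*(1) + 10*(-4) = 7]
q=1: r=3, s=-1, t=5   [47*(-1) + 10*(5) = 3]
q=2: r=1, s=3, t=-14   [47*(3) + 10*(-14) = 1]
q=3: r=0, s=-10, t=47   [47*(-10) + 10*(47) = 0]
GCD = 1 with t = -14, so 10*(-14) ≡ 1 (mod 47)
Inverse = -14 mod 47 = 33
Check: 10 * 33 = 330 ≡ 1 (mod 47)

10^(-1) ≡ 33 (mod 47)


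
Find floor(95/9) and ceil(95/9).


95/9 = 10.5556
floor = 10
ceil = 11

floor = 10, ceil = 11


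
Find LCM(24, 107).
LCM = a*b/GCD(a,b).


GCD(24, 107) = 1
LCM = 24*107/1 = 2568/1 = 2568

LCM = 2568


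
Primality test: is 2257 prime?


2257 / 37 = 61 (exact division)
2257 is NOT prime.

No, 2257 is not prime


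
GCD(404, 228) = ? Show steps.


404 = 1 * 228 + 176
228 = 1 * 176 + 52
176 = 3 * 52 + 20
52 = 2 * 20 + 12
20 = 1 * 12 + 8
12 = 1 * 8 + 4
8 = 2 * 4 + 0
GCD = 4


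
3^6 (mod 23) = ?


3^1 mod 23 = 3
3^2 mod 23 = 9
3^3 mod 23 = 4
3^4 mod 23 = 12
3^5 mod 23 = 13
3^6 mod 23 = 16


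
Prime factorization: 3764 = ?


3764 / 2 = 1882
1882 / 2 = 941
941 / 941 = 1
3764 = 2^2 × 941


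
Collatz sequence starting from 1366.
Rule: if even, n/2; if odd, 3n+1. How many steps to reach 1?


1366 → 683 → 2050 → 1025 → 3076 → 1538 → 769 → 2308 → 1154 → 577 → 1732 → 866 → 433 → 1300 → 650 → 325 → 976 → 488 → 244 → 122 → 61 → 184 → 92 → 46 → 23 → 70 → 35 → 106 → 53 → 160 → 80 → 40 → 20 → 10 → 5 → 16 → 8 → 4 → 2 → 1
Total steps = 39

39 steps


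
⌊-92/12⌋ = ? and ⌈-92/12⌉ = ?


-92/12 = -7.6667
floor = -8
ceil = -7

floor = -8, ceil = -7


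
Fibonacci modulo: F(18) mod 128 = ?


F(k) mod 128 for k=1..18:
1, 1, 2, 3, 5, 8, 13, 21, 34, 55, 89, 16, 105, 121, 98, 91, 61, 24
F(18) mod 128 = 24


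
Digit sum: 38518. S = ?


3 + 8 + 5 + 1 + 8 = 25


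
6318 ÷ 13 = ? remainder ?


6318 = 13 * 486 + 0
Check: 6318 + 0 = 6318

q = 486, r = 0


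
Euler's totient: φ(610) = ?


610 = 2 × 5 × 61
Prime factors: 2, 5, 61
φ(610) = 610 × (1-1/2) × (1-1/5) × (1-1/61)
= 610 × 1/2 × 4/5 × 60/61 = 240

φ(610) = 240


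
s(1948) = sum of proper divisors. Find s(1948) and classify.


Proper divisors: 1, 2, 4, 487, 974
Sum = 1 + 2 + 4 + 487 + 974 = 1468
1468 < 1948 → deficient

s(1948) = 1468 (deficient)


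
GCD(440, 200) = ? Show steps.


440 = 2 * 200 + 40
200 = 5 * 40 + 0
GCD = 40


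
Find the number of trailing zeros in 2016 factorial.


floor(2016/5) = 403
floor(2016/25) = 80
floor(2016/125) = 16
floor(2016/625) = 3
Total = 502

502 trailing zeros
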